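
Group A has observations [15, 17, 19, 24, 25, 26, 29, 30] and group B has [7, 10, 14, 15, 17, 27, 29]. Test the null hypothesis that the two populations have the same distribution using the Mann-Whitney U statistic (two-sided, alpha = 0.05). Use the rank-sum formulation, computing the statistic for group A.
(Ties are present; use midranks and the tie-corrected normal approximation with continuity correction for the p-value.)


Step 1: Combine and sort all 15 observations; assign midranks.
sorted (value, group): (7,Y), (10,Y), (14,Y), (15,X), (15,Y), (17,X), (17,Y), (19,X), (24,X), (25,X), (26,X), (27,Y), (29,X), (29,Y), (30,X)
ranks: 7->1, 10->2, 14->3, 15->4.5, 15->4.5, 17->6.5, 17->6.5, 19->8, 24->9, 25->10, 26->11, 27->12, 29->13.5, 29->13.5, 30->15
Step 2: Rank sum for X: R1 = 4.5 + 6.5 + 8 + 9 + 10 + 11 + 13.5 + 15 = 77.5.
Step 3: U_X = R1 - n1(n1+1)/2 = 77.5 - 8*9/2 = 77.5 - 36 = 41.5.
       U_Y = n1*n2 - U_X = 56 - 41.5 = 14.5.
Step 4: Ties are present, so use the tie-corrected normal approximation (with continuity correction) for the p-value.
Step 5: p-value = 0.131426; compare to alpha = 0.05. fail to reject H0.

U_X = 41.5, p = 0.131426, fail to reject H0 at alpha = 0.05.


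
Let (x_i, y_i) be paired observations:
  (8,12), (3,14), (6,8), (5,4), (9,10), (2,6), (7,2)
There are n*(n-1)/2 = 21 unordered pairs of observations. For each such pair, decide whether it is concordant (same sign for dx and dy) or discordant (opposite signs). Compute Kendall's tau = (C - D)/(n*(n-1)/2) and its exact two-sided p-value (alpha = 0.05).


Step 1: Enumerate the 21 unordered pairs (i,j) with i<j and classify each by sign(x_j-x_i) * sign(y_j-y_i).
  (1,2):dx=-5,dy=+2->D; (1,3):dx=-2,dy=-4->C; (1,4):dx=-3,dy=-8->C; (1,5):dx=+1,dy=-2->D
  (1,6):dx=-6,dy=-6->C; (1,7):dx=-1,dy=-10->C; (2,3):dx=+3,dy=-6->D; (2,4):dx=+2,dy=-10->D
  (2,5):dx=+6,dy=-4->D; (2,6):dx=-1,dy=-8->C; (2,7):dx=+4,dy=-12->D; (3,4):dx=-1,dy=-4->C
  (3,5):dx=+3,dy=+2->C; (3,6):dx=-4,dy=-2->C; (3,7):dx=+1,dy=-6->D; (4,5):dx=+4,dy=+6->C
  (4,6):dx=-3,dy=+2->D; (4,7):dx=+2,dy=-2->D; (5,6):dx=-7,dy=-4->C; (5,7):dx=-2,dy=-8->C
  (6,7):dx=+5,dy=-4->D
Step 2: C = 11, D = 10, total pairs = 21.
Step 3: tau = (C - D)/(n(n-1)/2) = (11 - 10)/21 = 0.047619.
Step 4: Exact two-sided p-value (enumerate n! = 5040 permutations of y under H0): p = 1.000000.
Step 5: alpha = 0.05. fail to reject H0.

tau_b = 0.0476 (C=11, D=10), p = 1.000000, fail to reject H0.


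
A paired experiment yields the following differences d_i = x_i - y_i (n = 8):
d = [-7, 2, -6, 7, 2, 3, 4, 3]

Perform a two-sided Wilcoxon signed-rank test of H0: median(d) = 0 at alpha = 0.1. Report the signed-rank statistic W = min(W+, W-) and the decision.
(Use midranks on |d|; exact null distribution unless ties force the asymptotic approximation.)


Step 1: Drop any zero differences (none here) and take |d_i|.
|d| = [7, 2, 6, 7, 2, 3, 4, 3]
Step 2: Midrank |d_i| (ties get averaged ranks).
ranks: |7|->7.5, |2|->1.5, |6|->6, |7|->7.5, |2|->1.5, |3|->3.5, |4|->5, |3|->3.5
Step 3: Attach original signs; sum ranks with positive sign and with negative sign.
W+ = 1.5 + 7.5 + 1.5 + 3.5 + 5 + 3.5 = 22.5
W- = 7.5 + 6 = 13.5
(Check: W+ + W- = 36 should equal n(n+1)/2 = 36.)
Step 4: Test statistic W = min(W+, W-) = 13.5.
Step 5: Ties in |d|, so use the tie-corrected normal approximation.
        E[W] = n(n+1)/4 = 8*9/4 = 18.
        Tie groups: |d|=2 (t=2), |d|=3 (t=2), |d|=7 (t=2); sum(t^3 - t) = 18.
        Var[W] = n(n+1)(2n+1)/24 - sum(t^3-t)/48 = 1224/24 - 18/48 = 50.625.
        z = (W - E[W]) / sqrt(Var[W]) = (13.5 - 18) / 7.1151 = -0.6325.
        Two-sided p = 2*Phi(z) = 0.527089.
Step 6: alpha = 0.1. fail to reject H0.

W+ = 22.5, W- = 13.5, W = min = 13.5, p = 0.527089, fail to reject H0.


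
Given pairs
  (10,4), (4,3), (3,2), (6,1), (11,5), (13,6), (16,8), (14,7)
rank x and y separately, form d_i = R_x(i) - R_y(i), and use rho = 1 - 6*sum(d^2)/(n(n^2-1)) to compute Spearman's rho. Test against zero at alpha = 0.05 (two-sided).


Step 1: Rank x and y separately (midranks; no ties here).
rank(x): 10->4, 4->2, 3->1, 6->3, 11->5, 13->6, 16->8, 14->7
rank(y): 4->4, 3->3, 2->2, 1->1, 5->5, 6->6, 8->8, 7->7
Step 2: d_i = R_x(i) - R_y(i); compute d_i^2.
  (4-4)^2=0, (2-3)^2=1, (1-2)^2=1, (3-1)^2=4, (5-5)^2=0, (6-6)^2=0, (8-8)^2=0, (7-7)^2=0
sum(d^2) = 6.
Step 3: rho = 1 - 6*6 / (8*(8^2 - 1)) = 1 - 36/504 = 0.928571.
Step 4: Under H0, t = rho * sqrt((n-2)/(1-rho^2)) = 6.1283 ~ t(6).
Step 5: Two-sided p-value from the t-distribution with 6 df = 0.000863.
Step 6: alpha = 0.05. reject H0.

rho = 0.9286, p = 0.000863, reject H0 at alpha = 0.05.


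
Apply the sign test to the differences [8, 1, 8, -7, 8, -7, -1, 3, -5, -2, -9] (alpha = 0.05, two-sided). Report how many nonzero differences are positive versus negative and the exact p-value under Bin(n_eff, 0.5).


Step 1: Discard zero differences. Original n = 11; n_eff = number of nonzero differences = 11.
Nonzero differences (with sign): +8, +1, +8, -7, +8, -7, -1, +3, -5, -2, -9
Step 2: Count signs: positive = 5, negative = 6.
Step 3: Under H0: P(positive) = 0.5, so the number of positives S ~ Bin(11, 0.5).
Step 4: Two-sided exact p-value = sum of Bin(11,0.5) probabilities at or below the observed probability = 1.000000.
Step 5: alpha = 0.05. fail to reject H0.

n_eff = 11, pos = 5, neg = 6, p = 1.000000, fail to reject H0.


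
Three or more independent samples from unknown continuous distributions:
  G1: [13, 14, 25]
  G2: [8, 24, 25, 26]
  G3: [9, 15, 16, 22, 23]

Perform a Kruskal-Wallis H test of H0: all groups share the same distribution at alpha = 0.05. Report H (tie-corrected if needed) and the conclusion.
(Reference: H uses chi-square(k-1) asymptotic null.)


Step 1: Combine all N = 12 observations and assign midranks.
sorted (value, group, rank): (8,G2,1), (9,G3,2), (13,G1,3), (14,G1,4), (15,G3,5), (16,G3,6), (22,G3,7), (23,G3,8), (24,G2,9), (25,G1,10.5), (25,G2,10.5), (26,G2,12)
Step 2: Sum ranks within each group.
R_1 = 17.5 (n_1 = 3)
R_2 = 32.5 (n_2 = 4)
R_3 = 28 (n_3 = 5)
Step 3: H = 12/(N(N+1)) * sum(R_i^2/n_i) - 3(N+1)
     = 12/(12*13) * (17.5^2/3 + 32.5^2/4 + 28^2/5) - 3*13
     = 0.076923 * 522.946 - 39
     = 1.226603.
Step 4: Ties present; correction factor C = 1 - 6/(12^3 - 12) = 0.996503. Corrected H = 1.226603 / 0.996503 = 1.230906.
Step 5: Under H0, H ~ chi^2(2); p-value = 0.540396.
Step 6: alpha = 0.05. fail to reject H0.

H = 1.2309, df = 2, p = 0.540396, fail to reject H0.


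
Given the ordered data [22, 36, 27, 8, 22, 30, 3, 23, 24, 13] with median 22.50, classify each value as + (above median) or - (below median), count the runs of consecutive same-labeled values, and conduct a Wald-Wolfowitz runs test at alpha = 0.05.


Step 1: Compute median = 22.50; label A = above, B = below.
Labels in order: BAABBABAAB  (n_A = 5, n_B = 5)
Step 2: Count runs R = 7.
Step 3: Under H0 (random ordering), E[R] = 2*n_A*n_B/(n_A+n_B) + 1 = 2*5*5/10 + 1 = 6.0000.
        Var[R] = 2*n_A*n_B*(2*n_A*n_B - n_A - n_B) / ((n_A+n_B)^2 * (n_A+n_B-1)) = 2000/900 = 2.2222.
        SD[R] = 1.4907.
Step 4: Continuity-corrected z = (R - 0.5 - E[R]) / SD[R] = (7 - 0.5 - 6.0000) / 1.4907 = 0.3354.
Step 5: Two-sided p-value via normal approximation = 2*(1 - Phi(|z|)) = 0.737316.
Step 6: alpha = 0.05. fail to reject H0.

R = 7, z = 0.3354, p = 0.737316, fail to reject H0.


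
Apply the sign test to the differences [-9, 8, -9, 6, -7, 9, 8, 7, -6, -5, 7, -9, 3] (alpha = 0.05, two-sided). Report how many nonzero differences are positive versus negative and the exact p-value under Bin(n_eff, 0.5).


Step 1: Discard zero differences. Original n = 13; n_eff = number of nonzero differences = 13.
Nonzero differences (with sign): -9, +8, -9, +6, -7, +9, +8, +7, -6, -5, +7, -9, +3
Step 2: Count signs: positive = 7, negative = 6.
Step 3: Under H0: P(positive) = 0.5, so the number of positives S ~ Bin(13, 0.5).
Step 4: Two-sided exact p-value = sum of Bin(13,0.5) probabilities at or below the observed probability = 1.000000.
Step 5: alpha = 0.05. fail to reject H0.

n_eff = 13, pos = 7, neg = 6, p = 1.000000, fail to reject H0.


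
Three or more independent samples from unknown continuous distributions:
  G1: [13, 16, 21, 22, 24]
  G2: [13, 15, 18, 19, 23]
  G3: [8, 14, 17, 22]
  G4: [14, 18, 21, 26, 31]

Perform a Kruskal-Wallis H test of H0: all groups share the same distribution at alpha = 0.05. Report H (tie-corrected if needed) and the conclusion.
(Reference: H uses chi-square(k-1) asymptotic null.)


Step 1: Combine all N = 19 observations and assign midranks.
sorted (value, group, rank): (8,G3,1), (13,G1,2.5), (13,G2,2.5), (14,G3,4.5), (14,G4,4.5), (15,G2,6), (16,G1,7), (17,G3,8), (18,G2,9.5), (18,G4,9.5), (19,G2,11), (21,G1,12.5), (21,G4,12.5), (22,G1,14.5), (22,G3,14.5), (23,G2,16), (24,G1,17), (26,G4,18), (31,G4,19)
Step 2: Sum ranks within each group.
R_1 = 53.5 (n_1 = 5)
R_2 = 45 (n_2 = 5)
R_3 = 28 (n_3 = 4)
R_4 = 63.5 (n_4 = 5)
Step 3: H = 12/(N(N+1)) * sum(R_i^2/n_i) - 3(N+1)
     = 12/(19*20) * (53.5^2/5 + 45^2/5 + 28^2/4 + 63.5^2/5) - 3*20
     = 0.031579 * 1979.9 - 60
     = 2.523158.
Step 4: Ties present; correction factor C = 1 - 30/(19^3 - 19) = 0.995614. Corrected H = 2.523158 / 0.995614 = 2.534273.
Step 5: Under H0, H ~ chi^2(3); p-value = 0.469129.
Step 6: alpha = 0.05. fail to reject H0.

H = 2.5343, df = 3, p = 0.469129, fail to reject H0.


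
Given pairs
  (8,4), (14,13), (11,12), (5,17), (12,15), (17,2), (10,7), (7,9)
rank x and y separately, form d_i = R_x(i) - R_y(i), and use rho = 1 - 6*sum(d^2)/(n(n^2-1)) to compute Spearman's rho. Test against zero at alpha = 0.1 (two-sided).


Step 1: Rank x and y separately (midranks; no ties here).
rank(x): 8->3, 14->7, 11->5, 5->1, 12->6, 17->8, 10->4, 7->2
rank(y): 4->2, 13->6, 12->5, 17->8, 15->7, 2->1, 7->3, 9->4
Step 2: d_i = R_x(i) - R_y(i); compute d_i^2.
  (3-2)^2=1, (7-6)^2=1, (5-5)^2=0, (1-8)^2=49, (6-7)^2=1, (8-1)^2=49, (4-3)^2=1, (2-4)^2=4
sum(d^2) = 106.
Step 3: rho = 1 - 6*106 / (8*(8^2 - 1)) = 1 - 636/504 = -0.261905.
Step 4: Under H0, t = rho * sqrt((n-2)/(1-rho^2)) = -0.6647 ~ t(6).
Step 5: Two-sided p-value from the t-distribution with 6 df = 0.530923.
Step 6: alpha = 0.1. fail to reject H0.

rho = -0.2619, p = 0.530923, fail to reject H0 at alpha = 0.1.


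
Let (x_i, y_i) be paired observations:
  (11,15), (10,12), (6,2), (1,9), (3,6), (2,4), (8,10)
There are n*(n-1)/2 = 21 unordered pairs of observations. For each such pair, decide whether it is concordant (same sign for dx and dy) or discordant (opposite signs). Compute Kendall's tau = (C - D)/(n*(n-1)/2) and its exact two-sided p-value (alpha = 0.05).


Step 1: Enumerate the 21 unordered pairs (i,j) with i<j and classify each by sign(x_j-x_i) * sign(y_j-y_i).
  (1,2):dx=-1,dy=-3->C; (1,3):dx=-5,dy=-13->C; (1,4):dx=-10,dy=-6->C; (1,5):dx=-8,dy=-9->C
  (1,6):dx=-9,dy=-11->C; (1,7):dx=-3,dy=-5->C; (2,3):dx=-4,dy=-10->C; (2,4):dx=-9,dy=-3->C
  (2,5):dx=-7,dy=-6->C; (2,6):dx=-8,dy=-8->C; (2,7):dx=-2,dy=-2->C; (3,4):dx=-5,dy=+7->D
  (3,5):dx=-3,dy=+4->D; (3,6):dx=-4,dy=+2->D; (3,7):dx=+2,dy=+8->C; (4,5):dx=+2,dy=-3->D
  (4,6):dx=+1,dy=-5->D; (4,7):dx=+7,dy=+1->C; (5,6):dx=-1,dy=-2->C; (5,7):dx=+5,dy=+4->C
  (6,7):dx=+6,dy=+6->C
Step 2: C = 16, D = 5, total pairs = 21.
Step 3: tau = (C - D)/(n(n-1)/2) = (16 - 5)/21 = 0.523810.
Step 4: Exact two-sided p-value (enumerate n! = 5040 permutations of y under H0): p = 0.136111.
Step 5: alpha = 0.05. fail to reject H0.

tau_b = 0.5238 (C=16, D=5), p = 0.136111, fail to reject H0.


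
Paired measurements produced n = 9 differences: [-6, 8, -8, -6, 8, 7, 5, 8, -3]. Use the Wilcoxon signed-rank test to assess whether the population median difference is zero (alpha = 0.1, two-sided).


Step 1: Drop any zero differences (none here) and take |d_i|.
|d| = [6, 8, 8, 6, 8, 7, 5, 8, 3]
Step 2: Midrank |d_i| (ties get averaged ranks).
ranks: |6|->3.5, |8|->7.5, |8|->7.5, |6|->3.5, |8|->7.5, |7|->5, |5|->2, |8|->7.5, |3|->1
Step 3: Attach original signs; sum ranks with positive sign and with negative sign.
W+ = 7.5 + 7.5 + 5 + 2 + 7.5 = 29.5
W- = 3.5 + 7.5 + 3.5 + 1 = 15.5
(Check: W+ + W- = 45 should equal n(n+1)/2 = 45.)
Step 4: Test statistic W = min(W+, W-) = 15.5.
Step 5: Ties in |d|, so use the tie-corrected normal approximation.
        E[W] = n(n+1)/4 = 9*10/4 = 22.5.
        Tie groups: |d|=6 (t=2), |d|=8 (t=4); sum(t^3 - t) = 66.
        Var[W] = n(n+1)(2n+1)/24 - sum(t^3-t)/48 = 1710/24 - 66/48 = 69.875.
        z = (W - E[W]) / sqrt(Var[W]) = (15.5 - 22.5) / 8.3591 = -0.8374.
        Two-sided p = 2*Phi(z) = 0.402363.
Step 6: alpha = 0.1. fail to reject H0.

W+ = 29.5, W- = 15.5, W = min = 15.5, p = 0.402363, fail to reject H0.


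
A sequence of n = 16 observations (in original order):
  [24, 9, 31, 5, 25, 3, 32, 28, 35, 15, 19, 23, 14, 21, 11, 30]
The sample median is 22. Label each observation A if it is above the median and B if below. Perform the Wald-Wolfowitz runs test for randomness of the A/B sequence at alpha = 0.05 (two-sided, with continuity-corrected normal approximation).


Step 1: Compute median = 22; label A = above, B = below.
Labels in order: ABABABAAABBABBBA  (n_A = 8, n_B = 8)
Step 2: Count runs R = 11.
Step 3: Under H0 (random ordering), E[R] = 2*n_A*n_B/(n_A+n_B) + 1 = 2*8*8/16 + 1 = 9.0000.
        Var[R] = 2*n_A*n_B*(2*n_A*n_B - n_A - n_B) / ((n_A+n_B)^2 * (n_A+n_B-1)) = 14336/3840 = 3.7333.
        SD[R] = 1.9322.
Step 4: Continuity-corrected z = (R - 0.5 - E[R]) / SD[R] = (11 - 0.5 - 9.0000) / 1.9322 = 0.7763.
Step 5: Two-sided p-value via normal approximation = 2*(1 - Phi(|z|)) = 0.437558.
Step 6: alpha = 0.05. fail to reject H0.

R = 11, z = 0.7763, p = 0.437558, fail to reject H0.


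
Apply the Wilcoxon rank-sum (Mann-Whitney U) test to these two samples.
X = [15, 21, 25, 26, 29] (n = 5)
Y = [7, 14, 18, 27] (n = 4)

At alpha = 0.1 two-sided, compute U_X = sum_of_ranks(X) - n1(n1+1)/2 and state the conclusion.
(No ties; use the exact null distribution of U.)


Step 1: Combine and sort all 9 observations; assign midranks.
sorted (value, group): (7,Y), (14,Y), (15,X), (18,Y), (21,X), (25,X), (26,X), (27,Y), (29,X)
ranks: 7->1, 14->2, 15->3, 18->4, 21->5, 25->6, 26->7, 27->8, 29->9
Step 2: Rank sum for X: R1 = 3 + 5 + 6 + 7 + 9 = 30.
Step 3: U_X = R1 - n1(n1+1)/2 = 30 - 5*6/2 = 30 - 15 = 15.
       U_Y = n1*n2 - U_X = 20 - 15 = 5.
Step 4: No ties, so the exact null distribution of U (based on enumerating the C(9,5) = 126 equally likely rank assignments) gives the two-sided p-value.
Step 5: p-value = 0.285714; compare to alpha = 0.1. fail to reject H0.

U_X = 15, p = 0.285714, fail to reject H0 at alpha = 0.1.


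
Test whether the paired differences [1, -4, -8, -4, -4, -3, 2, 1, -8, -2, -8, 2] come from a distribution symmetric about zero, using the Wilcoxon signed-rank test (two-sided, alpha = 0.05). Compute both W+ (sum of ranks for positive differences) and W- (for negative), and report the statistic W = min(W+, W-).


Step 1: Drop any zero differences (none here) and take |d_i|.
|d| = [1, 4, 8, 4, 4, 3, 2, 1, 8, 2, 8, 2]
Step 2: Midrank |d_i| (ties get averaged ranks).
ranks: |1|->1.5, |4|->8, |8|->11, |4|->8, |4|->8, |3|->6, |2|->4, |1|->1.5, |8|->11, |2|->4, |8|->11, |2|->4
Step 3: Attach original signs; sum ranks with positive sign and with negative sign.
W+ = 1.5 + 4 + 1.5 + 4 = 11
W- = 8 + 11 + 8 + 8 + 6 + 11 + 4 + 11 = 67
(Check: W+ + W- = 78 should equal n(n+1)/2 = 78.)
Step 4: Test statistic W = min(W+, W-) = 11.
Step 5: Ties in |d|, so use the tie-corrected normal approximation.
        E[W] = n(n+1)/4 = 12*13/4 = 39.
        Tie groups: |d|=1 (t=2), |d|=2 (t=3), |d|=4 (t=3), |d|=8 (t=3); sum(t^3 - t) = 78.
        Var[W] = n(n+1)(2n+1)/24 - sum(t^3-t)/48 = 3900/24 - 78/48 = 160.875.
        z = (W - E[W]) / sqrt(Var[W]) = (11 - 39) / 12.6837 = -2.2076.
        Two-sided p = 2*Phi(z) = 0.027275.
Step 6: alpha = 0.05. reject H0.

W+ = 11, W- = 67, W = min = 11, p = 0.027275, reject H0.


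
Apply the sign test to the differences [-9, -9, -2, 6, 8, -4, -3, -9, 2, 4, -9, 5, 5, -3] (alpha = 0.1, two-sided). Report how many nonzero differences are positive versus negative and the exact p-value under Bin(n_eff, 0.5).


Step 1: Discard zero differences. Original n = 14; n_eff = number of nonzero differences = 14.
Nonzero differences (with sign): -9, -9, -2, +6, +8, -4, -3, -9, +2, +4, -9, +5, +5, -3
Step 2: Count signs: positive = 6, negative = 8.
Step 3: Under H0: P(positive) = 0.5, so the number of positives S ~ Bin(14, 0.5).
Step 4: Two-sided exact p-value = sum of Bin(14,0.5) probabilities at or below the observed probability = 0.790527.
Step 5: alpha = 0.1. fail to reject H0.

n_eff = 14, pos = 6, neg = 8, p = 0.790527, fail to reject H0.


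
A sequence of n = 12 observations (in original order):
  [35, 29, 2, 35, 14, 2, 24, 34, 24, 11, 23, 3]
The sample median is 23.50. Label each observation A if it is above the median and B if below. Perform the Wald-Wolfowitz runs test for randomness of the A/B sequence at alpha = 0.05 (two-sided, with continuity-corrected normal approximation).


Step 1: Compute median = 23.50; label A = above, B = below.
Labels in order: AABABBAAABBB  (n_A = 6, n_B = 6)
Step 2: Count runs R = 6.
Step 3: Under H0 (random ordering), E[R] = 2*n_A*n_B/(n_A+n_B) + 1 = 2*6*6/12 + 1 = 7.0000.
        Var[R] = 2*n_A*n_B*(2*n_A*n_B - n_A - n_B) / ((n_A+n_B)^2 * (n_A+n_B-1)) = 4320/1584 = 2.7273.
        SD[R] = 1.6514.
Step 4: Continuity-corrected z = (R + 0.5 - E[R]) / SD[R] = (6 + 0.5 - 7.0000) / 1.6514 = -0.3028.
Step 5: Two-sided p-value via normal approximation = 2*(1 - Phi(|z|)) = 0.762069.
Step 6: alpha = 0.05. fail to reject H0.

R = 6, z = -0.3028, p = 0.762069, fail to reject H0.


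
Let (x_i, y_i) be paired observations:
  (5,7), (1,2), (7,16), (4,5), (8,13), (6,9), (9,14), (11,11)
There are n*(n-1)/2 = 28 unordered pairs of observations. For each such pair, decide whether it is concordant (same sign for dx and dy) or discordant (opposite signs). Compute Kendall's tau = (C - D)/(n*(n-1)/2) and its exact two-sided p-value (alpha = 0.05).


Step 1: Enumerate the 28 unordered pairs (i,j) with i<j and classify each by sign(x_j-x_i) * sign(y_j-y_i).
  (1,2):dx=-4,dy=-5->C; (1,3):dx=+2,dy=+9->C; (1,4):dx=-1,dy=-2->C; (1,5):dx=+3,dy=+6->C
  (1,6):dx=+1,dy=+2->C; (1,7):dx=+4,dy=+7->C; (1,8):dx=+6,dy=+4->C; (2,3):dx=+6,dy=+14->C
  (2,4):dx=+3,dy=+3->C; (2,5):dx=+7,dy=+11->C; (2,6):dx=+5,dy=+7->C; (2,7):dx=+8,dy=+12->C
  (2,8):dx=+10,dy=+9->C; (3,4):dx=-3,dy=-11->C; (3,5):dx=+1,dy=-3->D; (3,6):dx=-1,dy=-7->C
  (3,7):dx=+2,dy=-2->D; (3,8):dx=+4,dy=-5->D; (4,5):dx=+4,dy=+8->C; (4,6):dx=+2,dy=+4->C
  (4,7):dx=+5,dy=+9->C; (4,8):dx=+7,dy=+6->C; (5,6):dx=-2,dy=-4->C; (5,7):dx=+1,dy=+1->C
  (5,8):dx=+3,dy=-2->D; (6,7):dx=+3,dy=+5->C; (6,8):dx=+5,dy=+2->C; (7,8):dx=+2,dy=-3->D
Step 2: C = 23, D = 5, total pairs = 28.
Step 3: tau = (C - D)/(n(n-1)/2) = (23 - 5)/28 = 0.642857.
Step 4: Exact two-sided p-value (enumerate n! = 40320 permutations of y under H0): p = 0.031151.
Step 5: alpha = 0.05. reject H0.

tau_b = 0.6429 (C=23, D=5), p = 0.031151, reject H0.


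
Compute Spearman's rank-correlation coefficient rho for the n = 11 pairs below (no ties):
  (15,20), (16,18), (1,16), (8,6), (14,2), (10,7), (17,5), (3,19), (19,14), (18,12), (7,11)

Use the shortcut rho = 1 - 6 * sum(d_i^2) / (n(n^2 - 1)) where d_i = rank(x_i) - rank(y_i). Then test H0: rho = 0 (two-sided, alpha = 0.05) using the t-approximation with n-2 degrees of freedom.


Step 1: Rank x and y separately (midranks; no ties here).
rank(x): 15->7, 16->8, 1->1, 8->4, 14->6, 10->5, 17->9, 3->2, 19->11, 18->10, 7->3
rank(y): 20->11, 18->9, 16->8, 6->3, 2->1, 7->4, 5->2, 19->10, 14->7, 12->6, 11->5
Step 2: d_i = R_x(i) - R_y(i); compute d_i^2.
  (7-11)^2=16, (8-9)^2=1, (1-8)^2=49, (4-3)^2=1, (6-1)^2=25, (5-4)^2=1, (9-2)^2=49, (2-10)^2=64, (11-7)^2=16, (10-6)^2=16, (3-5)^2=4
sum(d^2) = 242.
Step 3: rho = 1 - 6*242 / (11*(11^2 - 1)) = 1 - 1452/1320 = -0.100000.
Step 4: Under H0, t = rho * sqrt((n-2)/(1-rho^2)) = -0.3015 ~ t(9).
Step 5: Two-sided p-value from the t-distribution with 9 df = 0.769875.
Step 6: alpha = 0.05. fail to reject H0.

rho = -0.1000, p = 0.769875, fail to reject H0 at alpha = 0.05.


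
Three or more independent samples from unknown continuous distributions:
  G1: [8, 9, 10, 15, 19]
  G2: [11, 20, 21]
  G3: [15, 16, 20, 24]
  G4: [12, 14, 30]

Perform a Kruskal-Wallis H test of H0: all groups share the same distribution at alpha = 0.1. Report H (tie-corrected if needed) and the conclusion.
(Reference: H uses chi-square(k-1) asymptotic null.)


Step 1: Combine all N = 15 observations and assign midranks.
sorted (value, group, rank): (8,G1,1), (9,G1,2), (10,G1,3), (11,G2,4), (12,G4,5), (14,G4,6), (15,G1,7.5), (15,G3,7.5), (16,G3,9), (19,G1,10), (20,G2,11.5), (20,G3,11.5), (21,G2,13), (24,G3,14), (30,G4,15)
Step 2: Sum ranks within each group.
R_1 = 23.5 (n_1 = 5)
R_2 = 28.5 (n_2 = 3)
R_3 = 42 (n_3 = 4)
R_4 = 26 (n_4 = 3)
Step 3: H = 12/(N(N+1)) * sum(R_i^2/n_i) - 3(N+1)
     = 12/(15*16) * (23.5^2/5 + 28.5^2/3 + 42^2/4 + 26^2/3) - 3*16
     = 0.050000 * 1047.53 - 48
     = 4.376667.
Step 4: Ties present; correction factor C = 1 - 12/(15^3 - 15) = 0.996429. Corrected H = 4.376667 / 0.996429 = 4.392354.
Step 5: Under H0, H ~ chi^2(3); p-value = 0.222095.
Step 6: alpha = 0.1. fail to reject H0.

H = 4.3924, df = 3, p = 0.222095, fail to reject H0.


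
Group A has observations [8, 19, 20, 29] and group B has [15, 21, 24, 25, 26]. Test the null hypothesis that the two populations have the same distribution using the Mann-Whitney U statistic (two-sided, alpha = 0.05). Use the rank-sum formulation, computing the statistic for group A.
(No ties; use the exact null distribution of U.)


Step 1: Combine and sort all 9 observations; assign midranks.
sorted (value, group): (8,X), (15,Y), (19,X), (20,X), (21,Y), (24,Y), (25,Y), (26,Y), (29,X)
ranks: 8->1, 15->2, 19->3, 20->4, 21->5, 24->6, 25->7, 26->8, 29->9
Step 2: Rank sum for X: R1 = 1 + 3 + 4 + 9 = 17.
Step 3: U_X = R1 - n1(n1+1)/2 = 17 - 4*5/2 = 17 - 10 = 7.
       U_Y = n1*n2 - U_X = 20 - 7 = 13.
Step 4: No ties, so the exact null distribution of U (based on enumerating the C(9,4) = 126 equally likely rank assignments) gives the two-sided p-value.
Step 5: p-value = 0.555556; compare to alpha = 0.05. fail to reject H0.

U_X = 7, p = 0.555556, fail to reject H0 at alpha = 0.05.


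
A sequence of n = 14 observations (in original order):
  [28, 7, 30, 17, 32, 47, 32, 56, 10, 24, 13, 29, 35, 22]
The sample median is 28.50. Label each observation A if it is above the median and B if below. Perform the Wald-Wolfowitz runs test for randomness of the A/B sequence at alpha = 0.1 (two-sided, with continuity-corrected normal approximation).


Step 1: Compute median = 28.50; label A = above, B = below.
Labels in order: BBABAAAABBBAAB  (n_A = 7, n_B = 7)
Step 2: Count runs R = 7.
Step 3: Under H0 (random ordering), E[R] = 2*n_A*n_B/(n_A+n_B) + 1 = 2*7*7/14 + 1 = 8.0000.
        Var[R] = 2*n_A*n_B*(2*n_A*n_B - n_A - n_B) / ((n_A+n_B)^2 * (n_A+n_B-1)) = 8232/2548 = 3.2308.
        SD[R] = 1.7974.
Step 4: Continuity-corrected z = (R + 0.5 - E[R]) / SD[R] = (7 + 0.5 - 8.0000) / 1.7974 = -0.2782.
Step 5: Two-sided p-value via normal approximation = 2*(1 - Phi(|z|)) = 0.780879.
Step 6: alpha = 0.1. fail to reject H0.

R = 7, z = -0.2782, p = 0.780879, fail to reject H0.


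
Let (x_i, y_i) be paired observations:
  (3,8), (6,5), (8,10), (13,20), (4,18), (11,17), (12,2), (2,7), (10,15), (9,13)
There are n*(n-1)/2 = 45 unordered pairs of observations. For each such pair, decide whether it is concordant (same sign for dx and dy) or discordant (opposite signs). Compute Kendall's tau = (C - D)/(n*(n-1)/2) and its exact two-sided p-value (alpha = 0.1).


Step 1: Enumerate the 45 unordered pairs (i,j) with i<j and classify each by sign(x_j-x_i) * sign(y_j-y_i).
  (1,2):dx=+3,dy=-3->D; (1,3):dx=+5,dy=+2->C; (1,4):dx=+10,dy=+12->C; (1,5):dx=+1,dy=+10->C
  (1,6):dx=+8,dy=+9->C; (1,7):dx=+9,dy=-6->D; (1,8):dx=-1,dy=-1->C; (1,9):dx=+7,dy=+7->C
  (1,10):dx=+6,dy=+5->C; (2,3):dx=+2,dy=+5->C; (2,4):dx=+7,dy=+15->C; (2,5):dx=-2,dy=+13->D
  (2,6):dx=+5,dy=+12->C; (2,7):dx=+6,dy=-3->D; (2,8):dx=-4,dy=+2->D; (2,9):dx=+4,dy=+10->C
  (2,10):dx=+3,dy=+8->C; (3,4):dx=+5,dy=+10->C; (3,5):dx=-4,dy=+8->D; (3,6):dx=+3,dy=+7->C
  (3,7):dx=+4,dy=-8->D; (3,8):dx=-6,dy=-3->C; (3,9):dx=+2,dy=+5->C; (3,10):dx=+1,dy=+3->C
  (4,5):dx=-9,dy=-2->C; (4,6):dx=-2,dy=-3->C; (4,7):dx=-1,dy=-18->C; (4,8):dx=-11,dy=-13->C
  (4,9):dx=-3,dy=-5->C; (4,10):dx=-4,dy=-7->C; (5,6):dx=+7,dy=-1->D; (5,7):dx=+8,dy=-16->D
  (5,8):dx=-2,dy=-11->C; (5,9):dx=+6,dy=-3->D; (5,10):dx=+5,dy=-5->D; (6,7):dx=+1,dy=-15->D
  (6,8):dx=-9,dy=-10->C; (6,9):dx=-1,dy=-2->C; (6,10):dx=-2,dy=-4->C; (7,8):dx=-10,dy=+5->D
  (7,9):dx=-2,dy=+13->D; (7,10):dx=-3,dy=+11->D; (8,9):dx=+8,dy=+8->C; (8,10):dx=+7,dy=+6->C
  (9,10):dx=-1,dy=-2->C
Step 2: C = 30, D = 15, total pairs = 45.
Step 3: tau = (C - D)/(n(n-1)/2) = (30 - 15)/45 = 0.333333.
Step 4: Exact two-sided p-value (enumerate n! = 3628800 permutations of y under H0): p = 0.216373.
Step 5: alpha = 0.1. fail to reject H0.

tau_b = 0.3333 (C=30, D=15), p = 0.216373, fail to reject H0.


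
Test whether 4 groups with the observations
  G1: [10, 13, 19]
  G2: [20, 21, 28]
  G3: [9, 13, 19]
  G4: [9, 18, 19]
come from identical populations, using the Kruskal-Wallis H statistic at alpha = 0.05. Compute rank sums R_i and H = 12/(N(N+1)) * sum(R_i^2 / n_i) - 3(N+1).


Step 1: Combine all N = 12 observations and assign midranks.
sorted (value, group, rank): (9,G3,1.5), (9,G4,1.5), (10,G1,3), (13,G1,4.5), (13,G3,4.5), (18,G4,6), (19,G1,8), (19,G3,8), (19,G4,8), (20,G2,10), (21,G2,11), (28,G2,12)
Step 2: Sum ranks within each group.
R_1 = 15.5 (n_1 = 3)
R_2 = 33 (n_2 = 3)
R_3 = 14 (n_3 = 3)
R_4 = 15.5 (n_4 = 3)
Step 3: H = 12/(N(N+1)) * sum(R_i^2/n_i) - 3(N+1)
     = 12/(12*13) * (15.5^2/3 + 33^2/3 + 14^2/3 + 15.5^2/3) - 3*13
     = 0.076923 * 588.5 - 39
     = 6.269231.
Step 4: Ties present; correction factor C = 1 - 36/(12^3 - 12) = 0.979021. Corrected H = 6.269231 / 0.979021 = 6.403571.
Step 5: Under H0, H ~ chi^2(3); p-value = 0.093544.
Step 6: alpha = 0.05. fail to reject H0.

H = 6.4036, df = 3, p = 0.093544, fail to reject H0.


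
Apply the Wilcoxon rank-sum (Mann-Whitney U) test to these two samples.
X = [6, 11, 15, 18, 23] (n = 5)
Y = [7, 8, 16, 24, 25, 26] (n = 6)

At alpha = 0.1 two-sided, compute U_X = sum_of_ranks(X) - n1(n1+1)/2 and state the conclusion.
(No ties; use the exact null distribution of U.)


Step 1: Combine and sort all 11 observations; assign midranks.
sorted (value, group): (6,X), (7,Y), (8,Y), (11,X), (15,X), (16,Y), (18,X), (23,X), (24,Y), (25,Y), (26,Y)
ranks: 6->1, 7->2, 8->3, 11->4, 15->5, 16->6, 18->7, 23->8, 24->9, 25->10, 26->11
Step 2: Rank sum for X: R1 = 1 + 4 + 5 + 7 + 8 = 25.
Step 3: U_X = R1 - n1(n1+1)/2 = 25 - 5*6/2 = 25 - 15 = 10.
       U_Y = n1*n2 - U_X = 30 - 10 = 20.
Step 4: No ties, so the exact null distribution of U (based on enumerating the C(11,5) = 462 equally likely rank assignments) gives the two-sided p-value.
Step 5: p-value = 0.428571; compare to alpha = 0.1. fail to reject H0.

U_X = 10, p = 0.428571, fail to reject H0 at alpha = 0.1.


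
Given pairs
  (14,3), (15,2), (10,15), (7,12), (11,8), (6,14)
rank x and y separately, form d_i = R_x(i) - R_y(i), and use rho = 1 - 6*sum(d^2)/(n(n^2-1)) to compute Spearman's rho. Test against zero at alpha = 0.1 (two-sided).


Step 1: Rank x and y separately (midranks; no ties here).
rank(x): 14->5, 15->6, 10->3, 7->2, 11->4, 6->1
rank(y): 3->2, 2->1, 15->6, 12->4, 8->3, 14->5
Step 2: d_i = R_x(i) - R_y(i); compute d_i^2.
  (5-2)^2=9, (6-1)^2=25, (3-6)^2=9, (2-4)^2=4, (4-3)^2=1, (1-5)^2=16
sum(d^2) = 64.
Step 3: rho = 1 - 6*64 / (6*(6^2 - 1)) = 1 - 384/210 = -0.828571.
Step 4: Under H0, t = rho * sqrt((n-2)/(1-rho^2)) = -2.9598 ~ t(4).
Step 5: Two-sided p-value from the t-distribution with 4 df = 0.041563.
Step 6: alpha = 0.1. reject H0.

rho = -0.8286, p = 0.041563, reject H0 at alpha = 0.1.


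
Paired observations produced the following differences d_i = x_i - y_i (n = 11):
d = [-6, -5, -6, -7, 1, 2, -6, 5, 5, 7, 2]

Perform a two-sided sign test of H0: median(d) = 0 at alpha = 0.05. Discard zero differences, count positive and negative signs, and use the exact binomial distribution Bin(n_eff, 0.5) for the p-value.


Step 1: Discard zero differences. Original n = 11; n_eff = number of nonzero differences = 11.
Nonzero differences (with sign): -6, -5, -6, -7, +1, +2, -6, +5, +5, +7, +2
Step 2: Count signs: positive = 6, negative = 5.
Step 3: Under H0: P(positive) = 0.5, so the number of positives S ~ Bin(11, 0.5).
Step 4: Two-sided exact p-value = sum of Bin(11,0.5) probabilities at or below the observed probability = 1.000000.
Step 5: alpha = 0.05. fail to reject H0.

n_eff = 11, pos = 6, neg = 5, p = 1.000000, fail to reject H0.


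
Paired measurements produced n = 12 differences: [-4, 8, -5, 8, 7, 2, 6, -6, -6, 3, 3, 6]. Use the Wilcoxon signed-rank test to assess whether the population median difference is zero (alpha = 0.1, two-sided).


Step 1: Drop any zero differences (none here) and take |d_i|.
|d| = [4, 8, 5, 8, 7, 2, 6, 6, 6, 3, 3, 6]
Step 2: Midrank |d_i| (ties get averaged ranks).
ranks: |4|->4, |8|->11.5, |5|->5, |8|->11.5, |7|->10, |2|->1, |6|->7.5, |6|->7.5, |6|->7.5, |3|->2.5, |3|->2.5, |6|->7.5
Step 3: Attach original signs; sum ranks with positive sign and with negative sign.
W+ = 11.5 + 11.5 + 10 + 1 + 7.5 + 2.5 + 2.5 + 7.5 = 54
W- = 4 + 5 + 7.5 + 7.5 = 24
(Check: W+ + W- = 78 should equal n(n+1)/2 = 78.)
Step 4: Test statistic W = min(W+, W-) = 24.
Step 5: Ties in |d|, so use the tie-corrected normal approximation.
        E[W] = n(n+1)/4 = 12*13/4 = 39.
        Tie groups: |d|=3 (t=2), |d|=6 (t=4), |d|=8 (t=2); sum(t^3 - t) = 72.
        Var[W] = n(n+1)(2n+1)/24 - sum(t^3-t)/48 = 3900/24 - 72/48 = 161.
        z = (W - E[W]) / sqrt(Var[W]) = (24 - 39) / 12.6886 = -1.1822.
        Two-sided p = 2*Phi(z) = 0.237140.
Step 6: alpha = 0.1. fail to reject H0.

W+ = 54, W- = 24, W = min = 24, p = 0.237140, fail to reject H0.


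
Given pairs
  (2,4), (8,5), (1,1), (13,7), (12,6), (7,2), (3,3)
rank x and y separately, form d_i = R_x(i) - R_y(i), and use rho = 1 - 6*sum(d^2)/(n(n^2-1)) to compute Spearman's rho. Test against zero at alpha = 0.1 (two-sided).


Step 1: Rank x and y separately (midranks; no ties here).
rank(x): 2->2, 8->5, 1->1, 13->7, 12->6, 7->4, 3->3
rank(y): 4->4, 5->5, 1->1, 7->7, 6->6, 2->2, 3->3
Step 2: d_i = R_x(i) - R_y(i); compute d_i^2.
  (2-4)^2=4, (5-5)^2=0, (1-1)^2=0, (7-7)^2=0, (6-6)^2=0, (4-2)^2=4, (3-3)^2=0
sum(d^2) = 8.
Step 3: rho = 1 - 6*8 / (7*(7^2 - 1)) = 1 - 48/336 = 0.857143.
Step 4: Under H0, t = rho * sqrt((n-2)/(1-rho^2)) = 3.7210 ~ t(5).
Step 5: Two-sided p-value from the t-distribution with 5 df = 0.013697.
Step 6: alpha = 0.1. reject H0.

rho = 0.8571, p = 0.013697, reject H0 at alpha = 0.1.


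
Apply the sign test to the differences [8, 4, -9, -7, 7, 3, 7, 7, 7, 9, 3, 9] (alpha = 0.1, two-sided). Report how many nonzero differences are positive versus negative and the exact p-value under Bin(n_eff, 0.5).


Step 1: Discard zero differences. Original n = 12; n_eff = number of nonzero differences = 12.
Nonzero differences (with sign): +8, +4, -9, -7, +7, +3, +7, +7, +7, +9, +3, +9
Step 2: Count signs: positive = 10, negative = 2.
Step 3: Under H0: P(positive) = 0.5, so the number of positives S ~ Bin(12, 0.5).
Step 4: Two-sided exact p-value = sum of Bin(12,0.5) probabilities at or below the observed probability = 0.038574.
Step 5: alpha = 0.1. reject H0.

n_eff = 12, pos = 10, neg = 2, p = 0.038574, reject H0.


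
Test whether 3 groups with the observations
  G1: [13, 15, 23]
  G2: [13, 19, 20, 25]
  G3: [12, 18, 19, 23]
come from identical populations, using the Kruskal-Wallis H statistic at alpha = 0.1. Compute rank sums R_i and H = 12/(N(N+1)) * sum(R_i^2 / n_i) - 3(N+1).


Step 1: Combine all N = 11 observations and assign midranks.
sorted (value, group, rank): (12,G3,1), (13,G1,2.5), (13,G2,2.5), (15,G1,4), (18,G3,5), (19,G2,6.5), (19,G3,6.5), (20,G2,8), (23,G1,9.5), (23,G3,9.5), (25,G2,11)
Step 2: Sum ranks within each group.
R_1 = 16 (n_1 = 3)
R_2 = 28 (n_2 = 4)
R_3 = 22 (n_3 = 4)
Step 3: H = 12/(N(N+1)) * sum(R_i^2/n_i) - 3(N+1)
     = 12/(11*12) * (16^2/3 + 28^2/4 + 22^2/4) - 3*12
     = 0.090909 * 402.333 - 36
     = 0.575758.
Step 4: Ties present; correction factor C = 1 - 18/(11^3 - 11) = 0.986364. Corrected H = 0.575758 / 0.986364 = 0.583717.
Step 5: Under H0, H ~ chi^2(2); p-value = 0.746874.
Step 6: alpha = 0.1. fail to reject H0.

H = 0.5837, df = 2, p = 0.746874, fail to reject H0.


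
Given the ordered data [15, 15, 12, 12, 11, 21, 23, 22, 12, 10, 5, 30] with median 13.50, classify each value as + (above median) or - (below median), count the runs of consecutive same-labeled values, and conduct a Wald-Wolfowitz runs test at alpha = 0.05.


Step 1: Compute median = 13.50; label A = above, B = below.
Labels in order: AABBBAAABBBA  (n_A = 6, n_B = 6)
Step 2: Count runs R = 5.
Step 3: Under H0 (random ordering), E[R] = 2*n_A*n_B/(n_A+n_B) + 1 = 2*6*6/12 + 1 = 7.0000.
        Var[R] = 2*n_A*n_B*(2*n_A*n_B - n_A - n_B) / ((n_A+n_B)^2 * (n_A+n_B-1)) = 4320/1584 = 2.7273.
        SD[R] = 1.6514.
Step 4: Continuity-corrected z = (R + 0.5 - E[R]) / SD[R] = (5 + 0.5 - 7.0000) / 1.6514 = -0.9083.
Step 5: Two-sided p-value via normal approximation = 2*(1 - Phi(|z|)) = 0.363722.
Step 6: alpha = 0.05. fail to reject H0.

R = 5, z = -0.9083, p = 0.363722, fail to reject H0.


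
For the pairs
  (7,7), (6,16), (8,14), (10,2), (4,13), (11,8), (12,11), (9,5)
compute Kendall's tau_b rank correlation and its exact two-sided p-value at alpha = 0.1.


Step 1: Enumerate the 28 unordered pairs (i,j) with i<j and classify each by sign(x_j-x_i) * sign(y_j-y_i).
  (1,2):dx=-1,dy=+9->D; (1,3):dx=+1,dy=+7->C; (1,4):dx=+3,dy=-5->D; (1,5):dx=-3,dy=+6->D
  (1,6):dx=+4,dy=+1->C; (1,7):dx=+5,dy=+4->C; (1,8):dx=+2,dy=-2->D; (2,3):dx=+2,dy=-2->D
  (2,4):dx=+4,dy=-14->D; (2,5):dx=-2,dy=-3->C; (2,6):dx=+5,dy=-8->D; (2,7):dx=+6,dy=-5->D
  (2,8):dx=+3,dy=-11->D; (3,4):dx=+2,dy=-12->D; (3,5):dx=-4,dy=-1->C; (3,6):dx=+3,dy=-6->D
  (3,7):dx=+4,dy=-3->D; (3,8):dx=+1,dy=-9->D; (4,5):dx=-6,dy=+11->D; (4,6):dx=+1,dy=+6->C
  (4,7):dx=+2,dy=+9->C; (4,8):dx=-1,dy=+3->D; (5,6):dx=+7,dy=-5->D; (5,7):dx=+8,dy=-2->D
  (5,8):dx=+5,dy=-8->D; (6,7):dx=+1,dy=+3->C; (6,8):dx=-2,dy=-3->C; (7,8):dx=-3,dy=-6->C
Step 2: C = 10, D = 18, total pairs = 28.
Step 3: tau = (C - D)/(n(n-1)/2) = (10 - 18)/28 = -0.285714.
Step 4: Exact two-sided p-value (enumerate n! = 40320 permutations of y under H0): p = 0.398760.
Step 5: alpha = 0.1. fail to reject H0.

tau_b = -0.2857 (C=10, D=18), p = 0.398760, fail to reject H0.


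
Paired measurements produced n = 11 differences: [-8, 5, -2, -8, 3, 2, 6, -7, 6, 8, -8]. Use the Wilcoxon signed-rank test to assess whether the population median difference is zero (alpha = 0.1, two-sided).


Step 1: Drop any zero differences (none here) and take |d_i|.
|d| = [8, 5, 2, 8, 3, 2, 6, 7, 6, 8, 8]
Step 2: Midrank |d_i| (ties get averaged ranks).
ranks: |8|->9.5, |5|->4, |2|->1.5, |8|->9.5, |3|->3, |2|->1.5, |6|->5.5, |7|->7, |6|->5.5, |8|->9.5, |8|->9.5
Step 3: Attach original signs; sum ranks with positive sign and with negative sign.
W+ = 4 + 3 + 1.5 + 5.5 + 5.5 + 9.5 = 29
W- = 9.5 + 1.5 + 9.5 + 7 + 9.5 = 37
(Check: W+ + W- = 66 should equal n(n+1)/2 = 66.)
Step 4: Test statistic W = min(W+, W-) = 29.
Step 5: Ties in |d|, so use the tie-corrected normal approximation.
        E[W] = n(n+1)/4 = 11*12/4 = 33.
        Tie groups: |d|=2 (t=2), |d|=6 (t=2), |d|=8 (t=4); sum(t^3 - t) = 72.
        Var[W] = n(n+1)(2n+1)/24 - sum(t^3-t)/48 = 3036/24 - 72/48 = 125.
        z = (W - E[W]) / sqrt(Var[W]) = (29 - 33) / 11.1803 = -0.3578.
        Two-sided p = 2*Phi(z) = 0.720515.
Step 6: alpha = 0.1. fail to reject H0.

W+ = 29, W- = 37, W = min = 29, p = 0.720515, fail to reject H0.


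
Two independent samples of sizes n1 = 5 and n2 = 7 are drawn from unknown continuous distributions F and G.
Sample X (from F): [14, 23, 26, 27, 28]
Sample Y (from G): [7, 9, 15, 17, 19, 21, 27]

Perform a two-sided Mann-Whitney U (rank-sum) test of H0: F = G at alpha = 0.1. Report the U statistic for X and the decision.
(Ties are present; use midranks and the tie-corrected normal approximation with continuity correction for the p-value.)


Step 1: Combine and sort all 12 observations; assign midranks.
sorted (value, group): (7,Y), (9,Y), (14,X), (15,Y), (17,Y), (19,Y), (21,Y), (23,X), (26,X), (27,X), (27,Y), (28,X)
ranks: 7->1, 9->2, 14->3, 15->4, 17->5, 19->6, 21->7, 23->8, 26->9, 27->10.5, 27->10.5, 28->12
Step 2: Rank sum for X: R1 = 3 + 8 + 9 + 10.5 + 12 = 42.5.
Step 3: U_X = R1 - n1(n1+1)/2 = 42.5 - 5*6/2 = 42.5 - 15 = 27.5.
       U_Y = n1*n2 - U_X = 35 - 27.5 = 7.5.
Step 4: Ties are present, so use the tie-corrected normal approximation (with continuity correction) for the p-value.
Step 5: p-value = 0.122225; compare to alpha = 0.1. fail to reject H0.

U_X = 27.5, p = 0.122225, fail to reject H0 at alpha = 0.1.


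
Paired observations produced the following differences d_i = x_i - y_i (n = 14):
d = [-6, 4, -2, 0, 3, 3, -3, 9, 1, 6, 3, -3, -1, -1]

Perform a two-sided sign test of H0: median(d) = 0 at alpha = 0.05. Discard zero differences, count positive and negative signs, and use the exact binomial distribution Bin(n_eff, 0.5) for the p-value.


Step 1: Discard zero differences. Original n = 14; n_eff = number of nonzero differences = 13.
Nonzero differences (with sign): -6, +4, -2, +3, +3, -3, +9, +1, +6, +3, -3, -1, -1
Step 2: Count signs: positive = 7, negative = 6.
Step 3: Under H0: P(positive) = 0.5, so the number of positives S ~ Bin(13, 0.5).
Step 4: Two-sided exact p-value = sum of Bin(13,0.5) probabilities at or below the observed probability = 1.000000.
Step 5: alpha = 0.05. fail to reject H0.

n_eff = 13, pos = 7, neg = 6, p = 1.000000, fail to reject H0.


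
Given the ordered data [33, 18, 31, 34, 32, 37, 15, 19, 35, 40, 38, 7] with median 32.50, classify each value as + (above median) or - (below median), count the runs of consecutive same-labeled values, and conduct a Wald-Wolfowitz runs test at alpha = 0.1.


Step 1: Compute median = 32.50; label A = above, B = below.
Labels in order: ABBABABBAAAB  (n_A = 6, n_B = 6)
Step 2: Count runs R = 8.
Step 3: Under H0 (random ordering), E[R] = 2*n_A*n_B/(n_A+n_B) + 1 = 2*6*6/12 + 1 = 7.0000.
        Var[R] = 2*n_A*n_B*(2*n_A*n_B - n_A - n_B) / ((n_A+n_B)^2 * (n_A+n_B-1)) = 4320/1584 = 2.7273.
        SD[R] = 1.6514.
Step 4: Continuity-corrected z = (R - 0.5 - E[R]) / SD[R] = (8 - 0.5 - 7.0000) / 1.6514 = 0.3028.
Step 5: Two-sided p-value via normal approximation = 2*(1 - Phi(|z|)) = 0.762069.
Step 6: alpha = 0.1. fail to reject H0.

R = 8, z = 0.3028, p = 0.762069, fail to reject H0.


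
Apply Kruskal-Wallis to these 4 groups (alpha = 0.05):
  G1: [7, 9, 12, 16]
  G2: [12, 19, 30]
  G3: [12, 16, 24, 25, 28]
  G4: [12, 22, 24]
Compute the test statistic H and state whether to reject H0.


Step 1: Combine all N = 15 observations and assign midranks.
sorted (value, group, rank): (7,G1,1), (9,G1,2), (12,G1,4.5), (12,G2,4.5), (12,G3,4.5), (12,G4,4.5), (16,G1,7.5), (16,G3,7.5), (19,G2,9), (22,G4,10), (24,G3,11.5), (24,G4,11.5), (25,G3,13), (28,G3,14), (30,G2,15)
Step 2: Sum ranks within each group.
R_1 = 15 (n_1 = 4)
R_2 = 28.5 (n_2 = 3)
R_3 = 50.5 (n_3 = 5)
R_4 = 26 (n_4 = 3)
Step 3: H = 12/(N(N+1)) * sum(R_i^2/n_i) - 3(N+1)
     = 12/(15*16) * (15^2/4 + 28.5^2/3 + 50.5^2/5 + 26^2/3) - 3*16
     = 0.050000 * 1062.38 - 48
     = 5.119167.
Step 4: Ties present; correction factor C = 1 - 72/(15^3 - 15) = 0.978571. Corrected H = 5.119167 / 0.978571 = 5.231265.
Step 5: Under H0, H ~ chi^2(3); p-value = 0.155625.
Step 6: alpha = 0.05. fail to reject H0.

H = 5.2313, df = 3, p = 0.155625, fail to reject H0.


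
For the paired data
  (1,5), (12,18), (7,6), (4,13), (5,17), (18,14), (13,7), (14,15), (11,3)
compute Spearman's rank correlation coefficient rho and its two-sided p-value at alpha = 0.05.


Step 1: Rank x and y separately (midranks; no ties here).
rank(x): 1->1, 12->6, 7->4, 4->2, 5->3, 18->9, 13->7, 14->8, 11->5
rank(y): 5->2, 18->9, 6->3, 13->5, 17->8, 14->6, 7->4, 15->7, 3->1
Step 2: d_i = R_x(i) - R_y(i); compute d_i^2.
  (1-2)^2=1, (6-9)^2=9, (4-3)^2=1, (2-5)^2=9, (3-8)^2=25, (9-6)^2=9, (7-4)^2=9, (8-7)^2=1, (5-1)^2=16
sum(d^2) = 80.
Step 3: rho = 1 - 6*80 / (9*(9^2 - 1)) = 1 - 480/720 = 0.333333.
Step 4: Under H0, t = rho * sqrt((n-2)/(1-rho^2)) = 0.9354 ~ t(7).
Step 5: Two-sided p-value from the t-distribution with 7 df = 0.380713.
Step 6: alpha = 0.05. fail to reject H0.

rho = 0.3333, p = 0.380713, fail to reject H0 at alpha = 0.05.
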